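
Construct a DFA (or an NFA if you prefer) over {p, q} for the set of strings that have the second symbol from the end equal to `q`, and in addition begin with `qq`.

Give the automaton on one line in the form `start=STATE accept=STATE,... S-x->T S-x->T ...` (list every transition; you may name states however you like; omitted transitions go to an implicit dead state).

Run two small machines in parallel and take their product. One (7 states) tracks the last 2 symbols read; the other (4 states) tracks whether the input so far still matches the prefix `qq`. Each combined state is a pair, one component from each; accept when both components accept.
An 11-state machine:
          p    q  
>  s0     s1   s2 
   s1     s3   s4 
   s2     s5   s6 
   s3     s3   s4 
   s4     s5   s7 
   s5     s3   s4 
 * s6     s8   s6 
   s7     s5   s7 
 * s8     s9  s10 
   s9     s9  s10 
   s10    s8   s6 
(> = start, * = accepting)

start=s0 accept=s6,s8 s0-p->s1 s0-q->s2 s1-p->s3 s1-q->s4 s2-p->s5 s2-q->s6 s3-p->s3 s3-q->s4 s4-p->s5 s4-q->s7 s5-p->s3 s5-q->s4 s6-p->s8 s6-q->s6 s7-p->s5 s7-q->s7 s8-p->s9 s8-q->s10 s9-p->s9 s9-q->s10 s10-p->s8 s10-q->s6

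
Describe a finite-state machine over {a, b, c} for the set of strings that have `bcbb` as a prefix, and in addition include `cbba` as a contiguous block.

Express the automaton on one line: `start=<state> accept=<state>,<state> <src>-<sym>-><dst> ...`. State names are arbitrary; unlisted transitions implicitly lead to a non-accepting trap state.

Run two small machines in parallel and take their product. The first has 6 states tracking whether the input so far still matches the prefix `bcbb`; the second has 5 states tracking whether and how much of `cbba` has been seen. A product state is a pair (one from each), accepting exactly when both do. After merging equivalent states the machine shrinks.
        a   b   c  
>  s0   s1  s2  s1 
   s1   s1  s1  s1 
   s2   s1  s1  s3 
   s3   s1  s4  s1 
   s4   s1  s5  s1 
   s5   s6  s7  s8 
 * s6   s6  s6  s6 
   s7   s7  s7  s8 
   s8   s7  s9  s8 
   s9   s7  s5  s8 
(> = start, * = accepting)

start=s0 accept=s6 s0-a->s1 s0-b->s2 s0-c->s1 s1-a->s1 s1-b->s1 s1-c->s1 s2-a->s1 s2-b->s1 s2-c->s3 s3-a->s1 s3-b->s4 s3-c->s1 s4-a->s1 s4-b->s5 s4-c->s1 s5-a->s6 s5-b->s7 s5-c->s8 s6-a->s6 s6-b->s6 s6-c->s6 s7-a->s7 s7-b->s7 s7-c->s8 s8-a->s7 s8-b->s9 s8-c->s8 s9-a->s7 s9-b->s5 s9-c->s8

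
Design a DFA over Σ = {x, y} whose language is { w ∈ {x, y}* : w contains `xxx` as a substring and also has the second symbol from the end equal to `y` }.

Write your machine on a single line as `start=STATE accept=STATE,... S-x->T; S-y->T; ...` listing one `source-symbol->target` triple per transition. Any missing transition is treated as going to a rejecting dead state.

Run two small machines in parallel and take their product. One (4 states) tracks whether and how much of `xxx` has been seen; the other (7 states) tracks the last 2 symbols read. Each combined state is a pair, one component from each; accept when both components accept. After merging equivalent states the machine shrinks.
With 7 states:
        x   y  
>  S0   S1  S0 
   S1   S2  S0 
   S2   S3  S0 
   S3   S3  S4 
   S4   S5  S6 
 * S5   S3  S4 
 * S6   S5  S6 
(> = start, * = accepting)

start=S0; accept=S5,S6; S0-x->S1; S0-y->S0; S1-x->S2; S1-y->S0; S2-x->S3; S2-y->S0; S3-x->S3; S3-y->S4; S4-x->S5; S4-y->S6; S5-x->S3; S5-y->S4; S6-x->S5; S6-y->S6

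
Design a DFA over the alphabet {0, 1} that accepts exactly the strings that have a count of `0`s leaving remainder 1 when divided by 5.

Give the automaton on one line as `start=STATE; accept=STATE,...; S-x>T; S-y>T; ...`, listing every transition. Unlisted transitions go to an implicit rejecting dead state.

start=s0; accept=s1; s0-0>s1; s0-1>s0; s1-0>s2; s1-1>s1; s2-0>s3; s2-1>s2; s3-0>s4; s3-1>s3; s4-0>s0; s4-1>s4

The only thing that matters is how many `0`s have appeared, reduced mod 5. Use one state per residue: s0 for 0, …, s4 for 4. Reading `0` moves to the next residue; anything else stays put. s1 is accepting.
A 5-state machine:
        0   1  
>  s0   s1  s0 
 * s1   s2  s1 
   s2   s3  s2 
   s3   s4  s3 
   s4   s0  s4 
(> = start, * = accepting)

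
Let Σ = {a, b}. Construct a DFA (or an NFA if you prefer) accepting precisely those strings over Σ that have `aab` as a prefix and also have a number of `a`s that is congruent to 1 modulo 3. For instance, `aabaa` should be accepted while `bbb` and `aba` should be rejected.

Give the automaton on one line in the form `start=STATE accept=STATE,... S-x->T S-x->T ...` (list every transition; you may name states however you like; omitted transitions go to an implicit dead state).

start=q0 accept=q6 q0-a->q1 q0-b->q2 q1-a->q3 q1-b->q2 q2-a->q2 q2-b->q2 q3-a->q2 q3-b->q4 q4-a->q5 q4-b->q4 q5-a->q6 q5-b->q5 q6-a->q4 q6-b->q6

Run two small machines in parallel and take their product. The first has 5 states tracking whether the input so far still matches the prefix `aab`; the second has 3 states tracking the count of `a`s modulo 3. A product state is a pair (one from each), accepting exactly when both do. Minimizing collapses redundant product states.
7 states suffice.
        a   b  
>  q0   q1  q2 
   q1   q3  q2 
   q2   q2  q2 
   q3   q2  q4 
   q4   q5  q4 
   q5   q6  q5 
 * q6   q4  q6 
(> = start, * = accepting)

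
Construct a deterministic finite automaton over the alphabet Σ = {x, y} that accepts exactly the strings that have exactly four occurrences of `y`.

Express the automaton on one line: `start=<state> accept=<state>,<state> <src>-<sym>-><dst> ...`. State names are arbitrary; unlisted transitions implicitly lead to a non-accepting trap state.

Only the number of `y`s matters, and only up to 5. Make a chain S0 → S1 → S2 → S3 → S4 → S5 advanced by each `y` (with S5 absorbing); every other symbol self-loops. The accepting set is {S4}.
6 states suffice.
        x   y  
>  S0   S0  S1 
   S1   S1  S2 
   S2   S2  S3 
   S3   S3  S4 
 * S4   S4  S5 
   S5   S5  S5 
(> = start, * = accepting)

start=S0 accept=S4 S0-x->S0 S0-y->S1 S1-x->S1 S1-y->S2 S2-x->S2 S2-y->S3 S3-x->S3 S3-y->S4 S4-x->S4 S4-y->S5 S5-x->S5 S5-y->S5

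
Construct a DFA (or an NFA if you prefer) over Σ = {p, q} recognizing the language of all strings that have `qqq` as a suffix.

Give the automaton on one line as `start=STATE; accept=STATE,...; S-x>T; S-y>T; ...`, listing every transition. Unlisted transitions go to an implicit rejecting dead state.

Let each state record the length of the longest suffix of the input read so far that is also a prefix of `qqq`. s1 means the last symbol is `q`; s2 means the last 2 symbols are `qq`; s3 means the last 3 symbols are `qqq`. Accept only at s3, where the string currently ends in `qqq`.
4 states suffice.
        p   q  
>  s0   s0  s1 
   s1   s0  s2 
   s2   s0  s3 
 * s3   s0  s3 
(> = start, * = accepting)

start=s0; accept=s3; s0-p>s0; s0-q>s1; s1-p>s0; s1-q>s2; s2-p>s0; s2-q>s3; s3-p>s0; s3-q>s3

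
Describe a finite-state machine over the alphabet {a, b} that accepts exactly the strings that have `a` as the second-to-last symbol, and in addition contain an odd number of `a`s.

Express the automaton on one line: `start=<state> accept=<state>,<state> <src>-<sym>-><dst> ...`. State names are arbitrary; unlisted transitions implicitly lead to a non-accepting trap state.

Handle the two conditions separately and then intersect. One (7 states) tracks the last 2 symbols read; the other (2 states) tracks the count of `a`s modulo 2. Each combined state is a pair, one component from each; accept when both components accept. Equivalent product states are then merged.
        a   b  
>  q0   q1  q0 
   q1   q2  q3 
   q2   q4  q0 
 * q3   q2  q5 
 * q4   q2  q3 
   q5   q2  q5 
(> = start, * = accepting)

start=q0 accept=q3,q4 q0-a->q1 q0-b->q0 q1-a->q2 q1-b->q3 q2-a->q4 q2-b->q0 q3-a->q2 q3-b->q5 q4-a->q2 q4-b->q3 q5-a->q2 q5-b->q5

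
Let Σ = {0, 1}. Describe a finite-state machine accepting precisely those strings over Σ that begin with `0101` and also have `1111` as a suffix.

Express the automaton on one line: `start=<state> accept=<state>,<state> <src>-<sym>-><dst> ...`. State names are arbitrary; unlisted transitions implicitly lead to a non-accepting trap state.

start=A accept=J A-0->B A-1->C B-0->C B-1->D C-0->C C-1->C D-0->E D-1->C E-0->C E-1->F F-0->G F-1->H G-0->G G-1->F H-0->G H-1->I I-0->G I-1->J J-0->G J-1->J

Build one automaton per condition and run them in lockstep. One (6 states) tracks whether the input so far still matches the prefix `0101`; the other (5 states) tracks how much of the suffix `1111` has currently been matched. Each combined state is a pair, one component from each; accept when both components accept. After merging equivalent states the machine shrinks.
       0  1 
>  A   B  C 
   B   C  D 
   C   C  C 
   D   E  C 
   E   C  F 
   F   G  H 
   G   G  F 
   H   G  I 
   I   G  J 
 * J   G  J 
(> = start, * = accepting)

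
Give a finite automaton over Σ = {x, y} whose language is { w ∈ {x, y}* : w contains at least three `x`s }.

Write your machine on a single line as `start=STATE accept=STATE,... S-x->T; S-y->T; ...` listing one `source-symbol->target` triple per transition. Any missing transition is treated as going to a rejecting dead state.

start=A; accept=D,E; A-x->B; A-y->A; B-x->C; B-y->B; C-x->D; C-y->C; D-x->E; D-y->D; E-x->E; E-y->E

Only the number of `x`s matters, and only up to 4. Make a chain A → B → C → D → E advanced by each `x` (with E absorbing); every other symbol self-loops. The accepting set is {D, E}.
5 states suffice.
       x  y 
>  A   B  A 
   B   C  B 
   C   D  C 
 * D   E  D 
 * E   E  E 
(> = start, * = accepting)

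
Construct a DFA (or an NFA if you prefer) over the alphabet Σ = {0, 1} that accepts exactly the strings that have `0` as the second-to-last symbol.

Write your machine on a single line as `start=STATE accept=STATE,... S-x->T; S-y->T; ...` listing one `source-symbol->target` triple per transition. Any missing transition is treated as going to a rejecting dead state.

start=A; accept=D,E; A-0->B; A-1->C; B-0->D; B-1->E; C-0->F; C-1->G; D-0->D; D-1->E; E-0->F; E-1->G; F-0->D; F-1->E; G-0->F; G-1->G

Because acceptance depends on a position counted from the end, the machine has to buffer the most recent 2 symbols. Make each state the string of the last up-to-2 symbols read; on input `x` shift the window left and append `x`. Accept when the buffered window has length 2 and begins with `0`.
With 7 states:
       0  1 
>  A   B  C 
   B   D  E 
   C   F  G 
 * D   D  E 
 * E   F  G 
   F   D  E 
   G   F  G 
(> = start, * = accepting)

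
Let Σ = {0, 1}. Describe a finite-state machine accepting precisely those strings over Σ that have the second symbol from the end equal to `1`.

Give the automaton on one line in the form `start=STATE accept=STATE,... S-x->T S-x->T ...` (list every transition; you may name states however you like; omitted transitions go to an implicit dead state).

A DFA must remember the last 2 symbols (since which symbol is second-to-last isn't known until the input ends). Use one state per possible window of the last ≤2 symbols; accept from those whose window starts with `1`.
        0   1  
>  s0   s1  s2 
   s1   s3  s4 
   s2   s5  s6 
   s3   s3  s4 
   s4   s5  s6 
 * s5   s3  s4 
 * s6   s5  s6 
(> = start, * = accepting)

start=s0 accept=s5,s6 s0-0->s1 s0-1->s2 s1-0->s3 s1-1->s4 s2-0->s5 s2-1->s6 s3-0->s3 s3-1->s4 s4-0->s5 s4-1->s6 s5-0->s3 s5-1->s4 s6-0->s5 s6-1->s6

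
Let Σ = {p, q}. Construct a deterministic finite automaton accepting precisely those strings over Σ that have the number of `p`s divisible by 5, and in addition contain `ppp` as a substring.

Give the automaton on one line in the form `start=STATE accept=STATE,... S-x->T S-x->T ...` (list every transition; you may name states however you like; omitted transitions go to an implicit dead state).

start=A accept=K A-p->B A-q->A B-p->C B-q->D C-p->E C-q->F D-p->G D-q->D E-p->H E-q->E F-p->I F-q->F G-p->J G-q->F H-p->K H-q->H I-p->L I-q->M J-p->H J-q->M K-p->N K-q->K L-p->K L-q->O M-p->P M-q->M N-p->Q N-q->N O-p->R O-q->O P-p->S P-q->O Q-p->E Q-q->Q R-p->T R-q->A S-p->N S-q->A T-p->Q T-q->D

Handle the two conditions separately and then intersect. The first has 5 states tracking the count of `p`s modulo 5; the second has 4 states tracking whether and how much of `ppp` has been seen. A product state is a pair (one from each), accepting exactly when both do.
A 20-state machine:
       p  q 
>  A   B  A 
   B   C  D 
   C   E  F 
   D   G  D 
   E   H  E 
   F   I  F 
   G   J  F 
   H   K  H 
   I   L  M 
   J   H  M 
 * K   N  K 
   L   K  O 
   M   P  M 
   N   Q  N 
   O   R  O 
   P   S  O 
   Q   E  Q 
   R   T  A 
   S   N  A 
   T   Q  D 
(> = start, * = accepting)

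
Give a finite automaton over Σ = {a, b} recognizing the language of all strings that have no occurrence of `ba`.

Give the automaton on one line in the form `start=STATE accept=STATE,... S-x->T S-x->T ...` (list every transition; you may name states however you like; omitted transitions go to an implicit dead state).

start=q0 accept=q0,q1 q0-a->q0 q0-b->q1 q1-a->q2 q1-b->q1 q2-a->q2 q2-b->q2

Track partial matches of the forbidden pattern `ba`. State q2 is a dead state reached once `ba` has occurred; every other state accepts. q0 means no part of `ba` is currently matched.
With 3 states:
        a   b  
>* q0   q0  q1 
 * q1   q2  q1 
   q2   q2  q2 
(> = start, * = accepting)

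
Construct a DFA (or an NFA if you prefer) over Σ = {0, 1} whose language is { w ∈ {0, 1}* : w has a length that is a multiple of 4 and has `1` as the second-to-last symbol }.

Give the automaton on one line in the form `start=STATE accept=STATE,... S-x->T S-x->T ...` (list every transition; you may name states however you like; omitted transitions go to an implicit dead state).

start=q0 accept=q5 q0-0->q1 q0-1->q1 q1-0->q2 q1-1->q2 q2-0->q3 q2-1->q4 q3-0->q0 q3-1->q0 q4-0->q5 q4-1->q5 q5-0->q1 q5-1->q1

Handle the two conditions separately and then intersect. One (4 states) tracks the input length modulo 4; the other (7 states) tracks the last 2 symbols read. Each combined state is a pair, one component from each; accept when both components accept. Equivalent product states are then merged.
6 states suffice.
        0   1  
>  q0   q1  q1 
   q1   q2  q2 
   q2   q3  q4 
   q3   q0  q0 
   q4   q5  q5 
 * q5   q1  q1 
(> = start, * = accepting)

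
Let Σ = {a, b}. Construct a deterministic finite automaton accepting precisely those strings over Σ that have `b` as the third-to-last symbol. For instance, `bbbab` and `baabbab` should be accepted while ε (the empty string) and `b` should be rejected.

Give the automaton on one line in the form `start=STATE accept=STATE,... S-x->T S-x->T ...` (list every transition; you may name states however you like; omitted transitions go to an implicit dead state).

start=q0 accept=q11,q12,q13,q14 q0-a->q1 q0-b->q2 q1-a->q3 q1-b->q4 q2-a->q5 q2-b->q6 q3-a->q7 q3-b->q8 q4-a->q9 q4-b->q10 q5-a->q11 q5-b->q12 q6-a->q13 q6-b->q14 q7-a->q7 q7-b->q8 q8-a->q9 q8-b->q10 q9-a->q11 q9-b->q12 q10-a->q13 q10-b->q14 q11-a->q7 q11-b->q8 q12-a->q9 q12-b->q10 q13-a->q11 q13-b->q12 q14-a->q13 q14-b->q14

Because acceptance depends on a position counted from the end, the machine has to buffer the most recent 3 symbols. Make each state the string of the last up-to-3 symbols read; on input `x` shift the window left and append `x`. Accept when the buffered window has length 3 and begins with `b`.
With 15 states:
          a    b  
>  q0     q1   q2 
   q1     q3   q4 
   q2     q5   q6 
   q3     q7   q8 
   q4     q9  q10 
   q5    q11  q12 
   q6    q13  q14 
   q7     q7   q8 
   q8     q9  q10 
   q9    q11  q12 
   q10   q13  q14 
 * q11    q7   q8 
 * q12    q9  q10 
 * q13   q11  q12 
 * q14   q13  q14 
(> = start, * = accepting)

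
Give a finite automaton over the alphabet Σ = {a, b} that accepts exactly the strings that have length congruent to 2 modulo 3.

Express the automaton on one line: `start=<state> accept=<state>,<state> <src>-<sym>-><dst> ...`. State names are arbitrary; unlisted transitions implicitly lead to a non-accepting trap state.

Only the length mod 3 matters, so use a 3-cycle: from any state, every input symbol moves to the next state, wrapping S2 back to S0. Mark S2 accepting.
        a   b  
>  S0   S1  S1 
   S1   S2  S2 
 * S2   S0  S0 
(> = start, * = accepting)

start=S0 accept=S2 S0-a->S1 S0-b->S1 S1-a->S2 S1-b->S2 S2-a->S0 S2-b->S0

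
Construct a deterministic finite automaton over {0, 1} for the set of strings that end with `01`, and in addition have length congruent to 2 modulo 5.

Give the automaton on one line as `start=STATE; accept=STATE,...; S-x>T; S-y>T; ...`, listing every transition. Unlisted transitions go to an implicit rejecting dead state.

Build one automaton per condition and run them in lockstep. The first has 3 states tracking how much of the suffix `01` has currently been matched; the second has 5 states tracking the input length modulo 5. A product state is a pair (one from each), accepting exactly when both do.
       0  1 
>  A   B  C 
   B   D  E 
   C   D  F 
   D   G  H 
 * E   G  I 
   F   G  I 
   G   J  K 
   H   J  L 
   I   J  L 
   J   M  N 
   K   M  A 
   L   M  A 
   M   B  O 
   N   B  C 
   O   D  F 
(> = start, * = accepting)

start=A; accept=E; A-0>B; A-1>C; B-0>D; B-1>E; C-0>D; C-1>F; D-0>G; D-1>H; E-0>G; E-1>I; F-0>G; F-1>I; G-0>J; G-1>K; H-0>J; H-1>L; I-0>J; I-1>L; J-0>M; J-1>N; K-0>M; K-1>A; L-0>M; L-1>A; M-0>B; M-1>O; N-0>B; N-1>C; O-0>D; O-1>F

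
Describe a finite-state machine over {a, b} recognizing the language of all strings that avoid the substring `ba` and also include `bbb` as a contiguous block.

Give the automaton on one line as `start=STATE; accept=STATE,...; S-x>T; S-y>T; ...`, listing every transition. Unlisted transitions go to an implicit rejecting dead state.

Build one automaton per condition and run them in lockstep. The first has 3 states tracking partial matches of the forbidden pattern `ba`; the second has 4 states tracking whether and how much of `bbb` has been seen. A product state is a pair (one from each), accepting exactly when both do.
        a   b  
>  q0   q0  q1 
   q1   q2  q3 
   q2   q2  q4 
   q3   q2  q5 
   q4   q2  q6 
 * q5   q7  q5 
   q6   q2  q7 
   q7   q7  q7 
(> = start, * = accepting)

start=q0; accept=q5; q0-a>q0; q0-b>q1; q1-a>q2; q1-b>q3; q2-a>q2; q2-b>q4; q3-a>q2; q3-b>q5; q4-a>q2; q4-b>q6; q5-a>q7; q5-b>q5; q6-a>q2; q6-b>q7; q7-a>q7; q7-b>q7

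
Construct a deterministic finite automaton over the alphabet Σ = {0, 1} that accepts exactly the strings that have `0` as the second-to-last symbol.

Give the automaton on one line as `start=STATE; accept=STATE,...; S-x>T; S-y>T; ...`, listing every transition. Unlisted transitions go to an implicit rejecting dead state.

start=q0; accept=q3,q4; q0-0>q1; q0-1>q2; q1-0>q3; q1-1>q4; q2-0>q5; q2-1>q6; q3-0>q3; q3-1>q4; q4-0>q5; q4-1>q6; q5-0>q3; q5-1>q4; q6-0>q5; q6-1>q6

Because acceptance depends on a position counted from the end, the machine has to buffer the most recent 2 symbols. Make each state the string of the last up-to-2 symbols read; on input `x` shift the window left and append `x`. Accept when the buffered window has length 2 and begins with `0`.
7 states suffice.
        0   1  
>  q0   q1  q2 
   q1   q3  q4 
   q2   q5  q6 
 * q3   q3  q4 
 * q4   q5  q6 
   q5   q3  q4 
   q6   q5  q6 
(> = start, * = accepting)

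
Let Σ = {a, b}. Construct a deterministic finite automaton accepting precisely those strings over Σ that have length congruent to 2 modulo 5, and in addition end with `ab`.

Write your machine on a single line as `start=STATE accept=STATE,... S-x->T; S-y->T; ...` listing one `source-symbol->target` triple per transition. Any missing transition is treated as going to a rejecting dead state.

start=q0; accept=q4; q0-a->q1; q0-b->q2; q1-a->q3; q1-b->q4; q2-a->q3; q2-b->q3; q3-a->q5; q3-b->q5; q4-a->q5; q4-b->q5; q5-a->q6; q5-b->q6; q6-a->q0; q6-b->q0

Handle the two conditions separately and then intersect. The first has 5 states tracking the input length modulo 5; the second has 3 states tracking how much of the suffix `ab` has currently been matched. A product state is a pair (one from each), accepting exactly when both do. After merging equivalent states the machine shrinks.
With 7 states:
        a   b  
>  q0   q1  q2 
   q1   q3  q4 
   q2   q3  q3 
   q3   q5  q5 
 * q4   q5  q5 
   q5   q6  q6 
   q6   q0  q0 
(> = start, * = accepting)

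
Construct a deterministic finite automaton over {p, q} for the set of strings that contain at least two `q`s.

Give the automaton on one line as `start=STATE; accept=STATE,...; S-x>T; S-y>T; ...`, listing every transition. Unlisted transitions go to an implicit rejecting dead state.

Count `q`s, saturating at 3: states A through C mean 0 through 2 `q`s seen; D means more than 2. Each `q` increments (capped at D); other symbols loop. Accept from {C, D}.
A 4-state machine:
       p  q 
>  A   A  B 
   B   B  C 
 * C   C  D 
 * D   D  D 
(> = start, * = accepting)

start=A; accept=C,D; A-p>A; A-q>B; B-p>B; B-q>C; C-p>C; C-q>D; D-p>D; D-q>D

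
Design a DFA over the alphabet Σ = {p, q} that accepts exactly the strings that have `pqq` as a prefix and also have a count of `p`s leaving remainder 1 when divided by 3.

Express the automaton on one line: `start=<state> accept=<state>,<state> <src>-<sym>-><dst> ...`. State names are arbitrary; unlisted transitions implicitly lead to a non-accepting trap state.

Build one automaton per condition and run them in lockstep. The first has 5 states tracking whether the input so far still matches the prefix `pqq`; the second has 3 states tracking the count of `p`s modulo 3. A product state is a pair (one from each), accepting exactly when both do. Equivalent product states are then merged.
       p  q 
>  A   B  C 
   B   C  D 
   C   C  C 
   D   C  E 
 * E   F  E 
   F   G  F 
   G   E  G 
(> = start, * = accepting)

start=A accept=E A-p->B A-q->C B-p->C B-q->D C-p->C C-q->C D-p->C D-q->E E-p->F E-q->E F-p->G F-q->F G-p->E G-q->G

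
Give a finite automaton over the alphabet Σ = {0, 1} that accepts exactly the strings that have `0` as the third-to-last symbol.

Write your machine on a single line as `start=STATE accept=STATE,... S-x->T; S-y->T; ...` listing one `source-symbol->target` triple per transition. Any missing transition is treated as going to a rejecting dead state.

start=A; accept=H,I,J,K; A-0->B; A-1->C; B-0->D; B-1->E; C-0->F; C-1->G; D-0->H; D-1->I; E-0->J; E-1->K; F-0->L; F-1->M; G-0->N; G-1->O; H-0->H; H-1->I; I-0->J; I-1->K; J-0->L; J-1->M; K-0->N; K-1->O; L-0->H; L-1->I; M-0->J; M-1->K; N-0->L; N-1->M; O-0->N; O-1->O

Because acceptance depends on a position counted from the end, the machine has to buffer the most recent 3 symbols. Make each state the string of the last up-to-3 symbols read; on input `x` shift the window left and append `x`. Accept when the buffered window has length 3 and begins with `0`.
A 15-state machine:
       0  1 
>  A   B  C 
   B   D  E 
   C   F  G 
   D   H  I 
   E   J  K 
   F   L  M 
   G   N  O 
 * H   H  I 
 * I   J  K 
 * J   L  M 
 * K   N  O 
   L   H  I 
   M   J  K 
   N   L  M 
   O   N  O 
(> = start, * = accepting)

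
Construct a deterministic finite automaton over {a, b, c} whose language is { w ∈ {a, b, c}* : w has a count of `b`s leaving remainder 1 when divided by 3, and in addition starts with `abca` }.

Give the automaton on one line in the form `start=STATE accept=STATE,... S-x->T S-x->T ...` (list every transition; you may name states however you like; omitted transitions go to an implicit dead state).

start=S0 accept=S7 S0-a->S1 S0-b->S2 S0-c->S3 S1-a->S3 S1-b->S4 S1-c->S3 S2-a->S2 S2-b->S5 S2-c->S2 S3-a->S3 S3-b->S2 S3-c->S3 S4-a->S2 S4-b->S5 S4-c->S6 S5-a->S5 S5-b->S3 S5-c->S5 S6-a->S7 S6-b->S5 S6-c->S2 S7-a->S7 S7-b->S8 S7-c->S7 S8-a->S8 S8-b->S9 S8-c->S8 S9-a->S9 S9-b->S7 S9-c->S9

Run two small machines in parallel and take their product. The first has 3 states tracking the count of `b`s modulo 3; the second has 6 states tracking whether the input so far still matches the prefix `abca`. A product state is a pair (one from each), accepting exactly when both do.
10 states suffice.
        a   b   c  
>  S0   S1  S2  S3 
   S1   S3  S4  S3 
   S2   S2  S5  S2 
   S3   S3  S2  S3 
   S4   S2  S5  S6 
   S5   S5  S3  S5 
   S6   S7  S5  S2 
 * S7   S7  S8  S7 
   S8   S8  S9  S8 
   S9   S9  S7  S9 
(> = start, * = accepting)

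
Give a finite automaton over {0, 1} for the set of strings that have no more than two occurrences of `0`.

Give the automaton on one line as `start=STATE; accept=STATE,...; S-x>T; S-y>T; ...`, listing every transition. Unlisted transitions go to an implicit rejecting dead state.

start=s0; accept=s0,s1,s2; s0-0>s1; s0-1>s0; s1-0>s2; s1-1>s1; s2-0>s3; s2-1>s2; s3-0>s3; s3-1>s3

Count `0`s, saturating at 3: states s0 through s2 mean 0 through 2 `0`s seen; s3 means more than 2. Each `0` increments (capped at s3); other symbols loop. Accept from {s0, s1, s2}.
        0   1  
>* s0   s1  s0 
 * s1   s2  s1 
 * s2   s3  s2 
   s3   s3  s3 
(> = start, * = accepting)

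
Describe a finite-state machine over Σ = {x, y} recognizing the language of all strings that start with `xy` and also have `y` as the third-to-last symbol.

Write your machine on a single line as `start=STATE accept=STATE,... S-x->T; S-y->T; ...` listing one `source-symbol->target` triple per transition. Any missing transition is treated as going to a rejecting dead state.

Run two small machines in parallel and take their product. One (4 states) tracks whether the input so far still matches the prefix `xy`; the other (15 states) tracks the last 3 symbols read. Each combined state is a pair, one component from each; accept when both components accept. Equivalent product states are then merged.
11 states suffice.
          x    y  
>  S0     S1   S2 
   S1     S2   S3 
   S2     S2   S2 
   S3     S4   S5 
   S4     S6   S7 
   S5     S8   S9 
 * S6    S10   S3 
 * S7     S4   S5 
 * S8     S6   S7 
 * S9     S8   S9 
   S10   S10   S3 
(> = start, * = accepting)

start=S0; accept=S6,S7,S8,S9; S0-x->S1; S0-y->S2; S1-x->S2; S1-y->S3; S2-x->S2; S2-y->S2; S3-x->S4; S3-y->S5; S4-x->S6; S4-y->S7; S5-x->S8; S5-y->S9; S6-x->S10; S6-y->S3; S7-x->S4; S7-y->S5; S8-x->S6; S8-y->S7; S9-x->S8; S9-y->S9; S10-x->S10; S10-y->S3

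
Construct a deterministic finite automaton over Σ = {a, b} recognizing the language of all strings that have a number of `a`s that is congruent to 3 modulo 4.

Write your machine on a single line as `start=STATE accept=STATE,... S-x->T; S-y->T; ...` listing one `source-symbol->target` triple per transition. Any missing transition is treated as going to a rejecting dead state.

Keep the running count of `a`s modulo 4: each `a` advances along the cycle q0 → q1 → q2 → q3 → q0 while other symbols loop. Accept at q3.
4 states suffice.
        a   b  
>  q0   q1  q0 
   q1   q2  q1 
   q2   q3  q2 
 * q3   q0  q3 
(> = start, * = accepting)

start=q0; accept=q3; q0-a->q1; q0-b->q0; q1-a->q2; q1-b->q1; q2-a->q3; q2-b->q2; q3-a->q0; q3-b->q3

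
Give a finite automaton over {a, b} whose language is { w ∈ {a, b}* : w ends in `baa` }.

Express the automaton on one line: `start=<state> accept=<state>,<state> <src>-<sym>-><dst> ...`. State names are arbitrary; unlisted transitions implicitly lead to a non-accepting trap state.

start=q0 accept=q3 q0-a->q0 q0-b->q1 q1-a->q2 q1-b->q1 q2-a->q3 q2-b->q1 q3-a->q0 q3-b->q1

Let each state record the length of the longest suffix of the input read so far that is also a prefix of `baa`. q1 means the last symbol is `b`; q2 means the last 2 symbols are `ba`; q3 means the last 3 symbols are `baa`. Accept only at q3, where the string currently ends in `baa`.
        a   b  
>  q0   q0  q1 
   q1   q2  q1 
   q2   q3  q1 
 * q3   q0  q1 
(> = start, * = accepting)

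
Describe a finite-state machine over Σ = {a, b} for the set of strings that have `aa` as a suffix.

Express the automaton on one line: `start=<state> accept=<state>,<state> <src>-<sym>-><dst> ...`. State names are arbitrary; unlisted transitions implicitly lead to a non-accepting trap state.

start=q0 accept=q2 q0-a->q1 q0-b->q0 q1-a->q2 q1-b->q0 q2-a->q2 q2-b->q0

Let each state record the length of the longest suffix of the input read so far that is also a prefix of `aa`. q1 means the last symbol is `a`; q2 means the last 2 symbols are `aa`. Accept only at q2, where the string currently ends in `aa`.
A 3-state machine:
        a   b  
>  q0   q1  q0 
   q1   q2  q0 
 * q2   q2  q0 
(> = start, * = accepting)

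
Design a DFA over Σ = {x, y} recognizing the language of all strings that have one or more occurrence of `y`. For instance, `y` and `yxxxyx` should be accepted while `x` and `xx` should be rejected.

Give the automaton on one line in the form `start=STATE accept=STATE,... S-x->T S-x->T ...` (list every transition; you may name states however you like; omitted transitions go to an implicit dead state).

Count `y`s, saturating at 2: state A means no `y` yet, B means one `y` seen, C means more than one. Each `y` increments (capped at C); other symbols loop. Accept from {B, C}.
       x  y 
>  A   A  B 
 * B   B  C 
 * C   C  C 
(> = start, * = accepting)

start=A accept=B,C A-x->A A-y->B B-x->B B-y->C C-x->C C-y->C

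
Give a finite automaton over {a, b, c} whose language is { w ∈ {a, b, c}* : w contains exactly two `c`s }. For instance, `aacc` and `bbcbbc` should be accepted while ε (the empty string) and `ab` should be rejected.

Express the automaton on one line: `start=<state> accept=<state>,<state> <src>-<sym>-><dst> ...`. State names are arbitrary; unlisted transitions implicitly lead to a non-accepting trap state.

Only the number of `c`s matters, and only up to 3. Make a chain q0 → q1 → q2 → q3 advanced by each `c` (with q3 absorbing); every other symbol self-loops. The accepting set is {q2}.
A 4-state machine:
        a   b   c  
>  q0   q0  q0  q1 
   q1   q1  q1  q2 
 * q2   q2  q2  q3 
   q3   q3  q3  q3 
(> = start, * = accepting)

start=q0 accept=q2 q0-a->q0 q0-b->q0 q0-c->q1 q1-a->q1 q1-b->q1 q1-c->q2 q2-a->q2 q2-b->q2 q2-c->q3 q3-a->q3 q3-b->q3 q3-c->q3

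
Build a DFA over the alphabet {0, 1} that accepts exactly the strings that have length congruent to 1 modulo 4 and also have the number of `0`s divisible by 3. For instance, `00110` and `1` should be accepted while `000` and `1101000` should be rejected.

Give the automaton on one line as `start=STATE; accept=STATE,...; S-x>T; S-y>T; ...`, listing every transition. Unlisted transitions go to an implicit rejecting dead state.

start=S0; accept=S2; S0-0>S1; S0-1>S2; S1-0>S3; S1-1>S4; S2-0>S4; S2-1>S5; S3-0>S6; S3-1>S7; S4-0>S7; S4-1>S8; S5-0>S8; S5-1>S6; S6-0>S9; S6-1>S0; S7-0>S0; S7-1>S10; S8-0>S10; S8-1>S9; S9-0>S11; S9-1>S1; S10-0>S2; S10-1>S11; S11-0>S5; S11-1>S3

Run two small machines in parallel and take their product. The first has 4 states tracking the input length modulo 4; the second has 3 states tracking the count of `0`s modulo 3. A product state is a pair (one from each), accepting exactly when both do.
12 states suffice.
          0    1  
>  S0     S1   S2 
   S1     S3   S4 
 * S2     S4   S5 
   S3     S6   S7 
   S4     S7   S8 
   S5     S8   S6 
   S6     S9   S0 
   S7     S0  S10 
   S8    S10   S9 
   S9    S11   S1 
   S10    S2  S11 
   S11    S5   S3 
(> = start, * = accepting)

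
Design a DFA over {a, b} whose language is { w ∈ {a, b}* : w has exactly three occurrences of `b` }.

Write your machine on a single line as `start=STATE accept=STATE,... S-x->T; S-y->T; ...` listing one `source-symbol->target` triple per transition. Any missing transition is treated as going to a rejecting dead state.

start=S0; accept=S3; S0-a->S0; S0-b->S1; S1-a->S1; S1-b->S2; S2-a->S2; S2-b->S3; S3-a->S3; S3-b->S4; S4-a->S4; S4-b->S4

Only the number of `b`s matters, and only up to 4. Make a chain S0 → S1 → S2 → S3 → S4 advanced by each `b` (with S4 absorbing); every other symbol self-loops. The accepting set is {S3}.
A 5-state machine:
        a   b  
>  S0   S0  S1 
   S1   S1  S2 
   S2   S2  S3 
 * S3   S3  S4 
   S4   S4  S4 
(> = start, * = accepting)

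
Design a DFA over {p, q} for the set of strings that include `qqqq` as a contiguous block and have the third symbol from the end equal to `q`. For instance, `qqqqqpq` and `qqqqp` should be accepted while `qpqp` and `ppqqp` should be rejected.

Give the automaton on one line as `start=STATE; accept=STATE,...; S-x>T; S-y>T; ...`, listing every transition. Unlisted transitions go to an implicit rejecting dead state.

Handle the two conditions separately and then intersect. One (5 states) tracks whether and how much of `qqqq` has been seen; the other (15 states) tracks the last 3 symbols read. Each combined state is a pair, one component from each; accept when both components accept.
With 23 states:
          p    q  
>  s0     s1   s2 
   s1     s3   s4 
   s2     s5   s6 
   s3     s7   s8 
   s4     s9  s10 
   s5    s11  s12 
   s6    s13  s14 
   s7     s7   s8 
   s8     s9  s10 
   s9    s11  s12 
   s10   s13  s14 
   s11    s7   s8 
   s12    s9  s10 
   s13   s11  s12 
   s14   s13  s15 
 * s15   s16  s15 
 * s16   s17  s18 
 * s17   s19  s20 
 * s18   s21  s22 
   s19   s19  s20 
   s20   s21  s22 
   s21   s17  s18 
   s22   s16  s15 
(> = start, * = accepting)

start=s0; accept=s15,s16,s17,s18; s0-p>s1; s0-q>s2; s1-p>s3; s1-q>s4; s2-p>s5; s2-q>s6; s3-p>s7; s3-q>s8; s4-p>s9; s4-q>s10; s5-p>s11; s5-q>s12; s6-p>s13; s6-q>s14; s7-p>s7; s7-q>s8; s8-p>s9; s8-q>s10; s9-p>s11; s9-q>s12; s10-p>s13; s10-q>s14; s11-p>s7; s11-q>s8; s12-p>s9; s12-q>s10; s13-p>s11; s13-q>s12; s14-p>s13; s14-q>s15; s15-p>s16; s15-q>s15; s16-p>s17; s16-q>s18; s17-p>s19; s17-q>s20; s18-p>s21; s18-q>s22; s19-p>s19; s19-q>s20; s20-p>s21; s20-q>s22; s21-p>s17; s21-q>s18; s22-p>s16; s22-q>s15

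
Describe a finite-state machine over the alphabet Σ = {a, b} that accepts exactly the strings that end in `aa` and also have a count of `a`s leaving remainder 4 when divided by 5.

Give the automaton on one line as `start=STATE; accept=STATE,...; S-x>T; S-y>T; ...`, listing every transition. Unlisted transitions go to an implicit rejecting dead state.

Build one automaton per condition and run them in lockstep. The first has 3 states tracking how much of the suffix `aa` has currently been matched; the second has 5 states tracking the count of `a`s modulo 5. A product state is a pair (one from each), accepting exactly when both do.
          a    b  
>  q0     q1   q0 
   q1     q2   q3 
   q2     q4   q5 
   q3     q6   q3 
   q4     q7   q8 
   q5     q9   q5 
   q6     q4   q5 
 * q7    q10  q11 
   q8    q12   q8 
   q9     q7   q8 
   q10   q13   q0 
   q11   q14  q11 
   q12   q10  q11 
   q13    q2   q3 
   q14   q13   q0 
(> = start, * = accepting)

start=q0; accept=q7; q0-a>q1; q0-b>q0; q1-a>q2; q1-b>q3; q2-a>q4; q2-b>q5; q3-a>q6; q3-b>q3; q4-a>q7; q4-b>q8; q5-a>q9; q5-b>q5; q6-a>q4; q6-b>q5; q7-a>q10; q7-b>q11; q8-a>q12; q8-b>q8; q9-a>q7; q9-b>q8; q10-a>q13; q10-b>q0; q11-a>q14; q11-b>q11; q12-a>q10; q12-b>q11; q13-a>q2; q13-b>q3; q14-a>q13; q14-b>q0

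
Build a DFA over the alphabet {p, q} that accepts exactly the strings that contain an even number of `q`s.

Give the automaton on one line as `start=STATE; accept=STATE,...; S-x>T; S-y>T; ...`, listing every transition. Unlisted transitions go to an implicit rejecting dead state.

The only thing that matters is how many `q`s have appeared, reduced mod 2. Use one state per residue: s0 for 0, …, s1 for 1. Reading `q` moves to the next residue; anything else stays put. s0 is accepting.
With 2 states:
        p   q  
>* s0   s0  s1 
   s1   s1  s0 
(> = start, * = accepting)

start=s0; accept=s0; s0-p>s0; s0-q>s1; s1-p>s1; s1-q>s0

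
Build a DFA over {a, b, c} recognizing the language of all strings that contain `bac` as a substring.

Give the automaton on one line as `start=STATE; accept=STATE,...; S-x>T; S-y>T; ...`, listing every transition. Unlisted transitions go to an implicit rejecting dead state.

start=q0; accept=q3; q0-a>q0; q0-b>q1; q0-c>q0; q1-a>q2; q1-b>q1; q1-c>q0; q2-a>q0; q2-b>q1; q2-c>q3; q3-a>q3; q3-b>q3; q3-c>q3

Track how much of `bac` has been matched so far: state q0 is no progress, q3 is the absorbing accept state reached once `bac` has occurred. Intermediate states record partial matches; on a mismatch, fall back to the longest reusable overlap.
With 4 states:
        a   b   c  
>  q0   q0  q1  q0 
   q1   q2  q1  q0 
   q2   q0  q1  q3 
 * q3   q3  q3  q3 
(> = start, * = accepting)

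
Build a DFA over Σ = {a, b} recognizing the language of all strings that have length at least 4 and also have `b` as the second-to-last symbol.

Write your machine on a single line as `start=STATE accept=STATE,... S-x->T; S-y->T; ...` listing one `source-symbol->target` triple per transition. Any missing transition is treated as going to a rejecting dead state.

Build one automaton per condition and run them in lockstep. The first has 6 states tracking the input length, saturating at 5; the second has 7 states tracking the last 2 symbols read. A product state is a pair (one from each), accepting exactly when both do.
19 states suffice.
          a    b  
>  q0     q1   q2 
   q1     q3   q4 
   q2     q5   q6 
   q3     q7   q8 
   q4     q9  q10 
   q5     q7   q8 
   q6     q9  q10 
   q7    q11  q12 
   q8    q13  q14 
   q9    q11  q12 
   q10   q13  q14 
   q11   q15  q16 
   q12   q17  q18 
 * q13   q15  q16 
 * q14   q17  q18 
   q15   q15  q16 
   q16   q17  q18 
 * q17   q15  q16 
 * q18   q17  q18 
(> = start, * = accepting)

start=q0; accept=q13,q14,q17,q18; q0-a->q1; q0-b->q2; q1-a->q3; q1-b->q4; q2-a->q5; q2-b->q6; q3-a->q7; q3-b->q8; q4-a->q9; q4-b->q10; q5-a->q7; q5-b->q8; q6-a->q9; q6-b->q10; q7-a->q11; q7-b->q12; q8-a->q13; q8-b->q14; q9-a->q11; q9-b->q12; q10-a->q13; q10-b->q14; q11-a->q15; q11-b->q16; q12-a->q17; q12-b->q18; q13-a->q15; q13-b->q16; q14-a->q17; q14-b->q18; q15-a->q15; q15-b->q16; q16-a->q17; q16-b->q18; q17-a->q15; q17-b->q16; q18-a->q17; q18-b->q18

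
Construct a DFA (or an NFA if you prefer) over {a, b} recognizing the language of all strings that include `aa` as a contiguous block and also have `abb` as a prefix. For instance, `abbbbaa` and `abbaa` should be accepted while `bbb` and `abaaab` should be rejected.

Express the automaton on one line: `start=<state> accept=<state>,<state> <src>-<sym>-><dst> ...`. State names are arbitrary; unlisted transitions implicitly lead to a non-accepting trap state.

Handle the two conditions separately and then intersect. One (3 states) tracks whether and how much of `aa` has been seen; the other (5 states) tracks whether the input so far still matches the prefix `abb`. Each combined state is a pair, one component from each; accept when both components accept. Minimizing collapses redundant product states.
7 states suffice.
        a   b  
>  s0   s1  s2 
   s1   s2  s3 
   s2   s2  s2 
   s3   s2  s4 
   s4   s5  s4 
   s5   s6  s4 
 * s6   s6  s6 
(> = start, * = accepting)

start=s0 accept=s6 s0-a->s1 s0-b->s2 s1-a->s2 s1-b->s3 s2-a->s2 s2-b->s2 s3-a->s2 s3-b->s4 s4-a->s5 s4-b->s4 s5-a->s6 s5-b->s4 s6-a->s6 s6-b->s6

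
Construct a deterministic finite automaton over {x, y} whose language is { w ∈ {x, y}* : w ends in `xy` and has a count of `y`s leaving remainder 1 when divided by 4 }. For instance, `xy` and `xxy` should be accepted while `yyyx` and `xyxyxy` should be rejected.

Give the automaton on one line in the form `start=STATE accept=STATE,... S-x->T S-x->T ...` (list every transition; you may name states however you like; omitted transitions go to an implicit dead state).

Build one automaton per condition and run them in lockstep. One (3 states) tracks how much of the suffix `xy` has currently been matched; the other (4 states) tracks the count of `y`s modulo 4. Each combined state is a pair, one component from each; accept when both components accept.
          x    y  
>  s0     s1   s2 
   s1     s1   s3 
   s2     s4   s5 
 * s3     s4   s5 
   s4     s4   s6 
   s5     s7   s8 
   s6     s7   s8 
   s7     s7   s9 
   s8    s10   s0 
   s9    s10   s0 
   s10   s10  s11 
   s11    s1   s2 
(> = start, * = accepting)

start=s0 accept=s3 s0-x->s1 s0-y->s2 s1-x->s1 s1-y->s3 s2-x->s4 s2-y->s5 s3-x->s4 s3-y->s5 s4-x->s4 s4-y->s6 s5-x->s7 s5-y->s8 s6-x->s7 s6-y->s8 s7-x->s7 s7-y->s9 s8-x->s10 s8-y->s0 s9-x->s10 s9-y->s0 s10-x->s10 s10-y->s11 s11-x->s1 s11-y->s2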